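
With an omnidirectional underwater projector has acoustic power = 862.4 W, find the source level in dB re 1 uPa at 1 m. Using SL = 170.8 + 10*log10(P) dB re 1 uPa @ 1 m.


SL = 170.8 + 10*log10(862.4) = 170.8 + 29.36 = 200.16

200.16 dB


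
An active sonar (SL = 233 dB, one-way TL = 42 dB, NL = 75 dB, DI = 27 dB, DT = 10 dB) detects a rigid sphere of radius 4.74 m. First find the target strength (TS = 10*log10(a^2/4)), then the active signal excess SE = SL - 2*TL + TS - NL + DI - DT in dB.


Step 1: TS = 10*log10(4.74^2/4) = 7.49 dB
Step 2: SE = SL - 2*TL + TS - NL + DI - DT = 233 - 2*42 + (7.49) - 75 + 27 - 10 = 98.49

98.49 dB


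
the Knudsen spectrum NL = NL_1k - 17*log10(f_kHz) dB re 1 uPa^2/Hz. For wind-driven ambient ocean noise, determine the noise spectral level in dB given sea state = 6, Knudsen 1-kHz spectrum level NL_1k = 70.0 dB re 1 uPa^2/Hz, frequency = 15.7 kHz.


49.67 dB


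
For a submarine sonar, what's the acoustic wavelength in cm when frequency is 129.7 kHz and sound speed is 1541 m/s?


lambda = c/f = 1541 / 129700 = 0.0119 m = 1.19 cm

1.19 cm


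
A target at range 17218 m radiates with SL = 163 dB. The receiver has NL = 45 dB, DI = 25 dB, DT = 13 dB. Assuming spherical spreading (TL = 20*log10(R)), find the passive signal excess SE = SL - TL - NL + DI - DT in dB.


Step 1: TL = 20*log10(17218) = 84.72 dB
Step 2: SE = 163 - 84.72 - 45 + 25 - 13 = 45.28

45.28 dB


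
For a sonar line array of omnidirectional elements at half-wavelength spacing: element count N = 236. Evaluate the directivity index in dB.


DI = 10*log10(236) = 23.73

23.73 dB


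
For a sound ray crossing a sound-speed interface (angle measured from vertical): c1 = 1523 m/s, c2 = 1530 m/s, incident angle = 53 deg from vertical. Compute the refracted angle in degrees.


53.35 deg


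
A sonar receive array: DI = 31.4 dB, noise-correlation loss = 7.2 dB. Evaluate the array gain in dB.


AG = DI - L_corr = 31.4 - 7.2 = 24.2

24.2 dB


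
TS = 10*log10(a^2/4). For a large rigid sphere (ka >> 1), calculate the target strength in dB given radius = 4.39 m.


TS = 10*log10(4.39^2 / 4) = 10*log10(4.818025) = 6.83

6.83 dB


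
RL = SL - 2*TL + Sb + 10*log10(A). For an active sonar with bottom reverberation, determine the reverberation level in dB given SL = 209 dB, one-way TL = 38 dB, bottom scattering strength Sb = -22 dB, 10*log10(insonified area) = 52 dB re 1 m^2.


RL = SL - 2*TL + Sb + 10*log10(A) = 209 - 2*38 + (-22) + 52 = 163

163 dB


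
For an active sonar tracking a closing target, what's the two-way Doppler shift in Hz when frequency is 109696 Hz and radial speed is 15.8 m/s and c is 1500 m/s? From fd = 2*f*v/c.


fd = 2*f*v/c = 2 * 109696 * 15.8 / 1500 = 2310.93

2310.93 Hz


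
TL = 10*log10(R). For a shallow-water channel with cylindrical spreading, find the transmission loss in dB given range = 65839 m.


TL = 10*log10(65839) = 48.18

48.18 dB


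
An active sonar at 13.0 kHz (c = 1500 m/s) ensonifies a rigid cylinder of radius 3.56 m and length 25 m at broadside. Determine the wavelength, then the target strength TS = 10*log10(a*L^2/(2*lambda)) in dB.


Step 1: lambda = c/f = 1500/13000 = 0.11538 m
Step 2: TS = 10*log10(a*L^2/(2*lambda)) = 10*log10(3.56*25^2/(2*0.11538)) = 39.84

39.84 dB


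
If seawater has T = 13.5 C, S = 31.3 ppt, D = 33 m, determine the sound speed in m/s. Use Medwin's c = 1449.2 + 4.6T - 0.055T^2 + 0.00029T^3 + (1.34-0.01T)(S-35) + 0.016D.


c = 1449.2 + 4.6*13.5 - 0.055*13.5^2 + 0.00029*13.5^3 + (1.34 - 0.01*13.5)*(31.3 - 35) + 0.016*33 = 1498.06

1498.06 m/s


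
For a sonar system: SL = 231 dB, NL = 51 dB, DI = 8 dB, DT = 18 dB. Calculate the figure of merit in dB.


170 dB


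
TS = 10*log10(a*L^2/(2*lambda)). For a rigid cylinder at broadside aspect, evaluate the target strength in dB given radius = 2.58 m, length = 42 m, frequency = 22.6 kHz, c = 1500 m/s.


lambda = 1500/22600 = 0.06637 m
TS = 10*log10(2.58*42^2/(2*0.06637)) = 45.35

45.35 dB


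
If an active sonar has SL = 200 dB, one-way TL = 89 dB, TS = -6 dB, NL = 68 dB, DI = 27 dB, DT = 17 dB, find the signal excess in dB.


SE = SL - 2*TL + TS - NL + DI - DT = 200 - 2*89 + (-6) - 68 + 27 - 17 = -42

-42 dB


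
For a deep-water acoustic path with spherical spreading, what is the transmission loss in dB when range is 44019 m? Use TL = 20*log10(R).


TL = 20*log10(44019) = 92.87

92.87 dB


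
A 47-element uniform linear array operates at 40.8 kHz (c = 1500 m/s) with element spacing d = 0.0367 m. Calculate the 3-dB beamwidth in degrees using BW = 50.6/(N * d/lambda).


Step 1: lambda = 1500/40800 = 0.03676 m
Step 2: d/lambda = 0.0367/0.03676 = 0.9984
Step 3: BW = 50.6/(N * d/lambda) = 50.6/(47 * 0.9984) = 1.08

1.08 deg


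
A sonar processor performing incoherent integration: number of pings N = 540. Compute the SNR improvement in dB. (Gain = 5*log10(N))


13.66 dB


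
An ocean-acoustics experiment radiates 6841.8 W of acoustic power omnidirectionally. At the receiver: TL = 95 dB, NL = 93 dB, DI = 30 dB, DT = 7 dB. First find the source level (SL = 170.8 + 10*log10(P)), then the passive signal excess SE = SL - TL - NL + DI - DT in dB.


Step 1: SL = 170.8 + 10*log10(6841.8) = 209.15 dB
Step 2: SE = SL - TL - NL + DI - DT = 209.15 - 95 - 93 + 30 - 7 = 44.15

44.15 dB


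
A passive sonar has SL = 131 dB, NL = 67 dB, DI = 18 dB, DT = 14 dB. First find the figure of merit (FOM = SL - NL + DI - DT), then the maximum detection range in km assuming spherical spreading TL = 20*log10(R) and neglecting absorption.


Step 1: FOM = SL - NL + DI - DT = 131 - 67 + 18 - 14 = 68 dB
Step 2: at max range FOM = TL = 20*log10(R), so R = 10^(68/20) = 2511.89 m = 2.51 km

2.51 km


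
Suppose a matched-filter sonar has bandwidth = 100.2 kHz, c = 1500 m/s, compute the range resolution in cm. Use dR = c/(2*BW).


dR = c/(2*BW) = 1500 / (2 * 100.2e3) = 0.0075 m = 0.75 cm

0.75 cm


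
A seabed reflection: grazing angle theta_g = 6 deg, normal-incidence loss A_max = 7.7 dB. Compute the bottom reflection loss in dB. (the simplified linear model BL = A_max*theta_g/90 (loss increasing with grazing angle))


0.51 dB


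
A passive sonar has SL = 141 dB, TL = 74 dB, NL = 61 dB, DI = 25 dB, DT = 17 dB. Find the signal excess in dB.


14 dB


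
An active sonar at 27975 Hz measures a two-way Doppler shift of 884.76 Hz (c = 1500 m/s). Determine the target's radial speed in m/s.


From fd = 2*f*v/c, v = c*fd/(2*f) = 1500 * 884.76 / (2*27975) = 23.72

23.72 m/s


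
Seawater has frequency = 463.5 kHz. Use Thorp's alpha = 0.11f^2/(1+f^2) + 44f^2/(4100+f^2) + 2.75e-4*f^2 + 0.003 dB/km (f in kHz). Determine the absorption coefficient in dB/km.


f^2 = 214832.25
alpha = 0.11*214832.25/(1+214832.25) + 44*214832.25/(4100+214832.25) + 2.75e-4*214832.25 + 0.003 = 102.368

102.368 dB/km


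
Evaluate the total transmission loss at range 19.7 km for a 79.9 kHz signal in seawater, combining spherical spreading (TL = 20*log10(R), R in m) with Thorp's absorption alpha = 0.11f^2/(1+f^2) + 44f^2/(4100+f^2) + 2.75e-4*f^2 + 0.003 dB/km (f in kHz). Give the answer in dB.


Step 1 (Thorp): alpha = 0.11*6384.01/(1+6384.01) + 44*6384.01/(4100+6384.01) + 2.75e-4*6384.01 + 0.003 = 28.6614 dB/km
Step 2: TL_spread = 20*log10(19700) = 85.89 dB
Step 3: TL_abs = alpha*R = 28.6614 * 19.7 = 564.63 dB
Step 4: TL_total = 85.89 + 564.63 = 650.52

650.52 dB


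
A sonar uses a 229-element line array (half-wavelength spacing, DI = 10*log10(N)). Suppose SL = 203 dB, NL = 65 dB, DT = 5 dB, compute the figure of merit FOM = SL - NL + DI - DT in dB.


Step 1: DI = 10*log10(229) = 23.6 dB
Step 2: FOM = SL - NL + DI - DT = 203 - 65 + 23.6 - 5 = 156.6

156.6 dB


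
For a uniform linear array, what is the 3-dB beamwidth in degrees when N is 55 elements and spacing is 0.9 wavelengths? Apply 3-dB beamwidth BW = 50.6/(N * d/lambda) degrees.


1.02 deg


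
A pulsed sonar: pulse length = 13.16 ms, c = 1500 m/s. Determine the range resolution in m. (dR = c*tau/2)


dR = c*tau/2 = 1500 * 13.16e-3 / 2 = 9.87

9.87 m


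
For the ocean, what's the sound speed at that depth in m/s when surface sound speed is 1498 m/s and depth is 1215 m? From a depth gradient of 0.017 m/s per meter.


1518.655 m/s


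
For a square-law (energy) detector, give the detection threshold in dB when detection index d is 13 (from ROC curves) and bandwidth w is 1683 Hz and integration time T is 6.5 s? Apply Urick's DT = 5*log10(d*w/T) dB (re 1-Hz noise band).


DT = 5*log10(d*w/T) = 5*log10(13 * 1683 / 6.5) = 5*log10(3366.0) = 17.64

17.64 dB


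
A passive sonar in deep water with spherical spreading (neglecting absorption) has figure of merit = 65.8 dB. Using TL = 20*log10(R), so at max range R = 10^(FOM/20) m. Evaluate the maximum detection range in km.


At max range FOM = TL, so 20*log10(R) = 65.8
R = 10^(65.8/20) = 1949.84 m = 1.95 km

1.95 km


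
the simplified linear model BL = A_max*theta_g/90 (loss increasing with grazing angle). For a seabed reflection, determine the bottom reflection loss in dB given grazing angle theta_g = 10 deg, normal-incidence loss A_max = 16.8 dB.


BL = A_max * theta_g / 90 = 16.8 * 10 / 90 = 1.87

1.87 dB


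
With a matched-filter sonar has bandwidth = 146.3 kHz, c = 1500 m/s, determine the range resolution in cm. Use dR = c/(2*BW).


dR = c/(2*BW) = 1500 / (2 * 146.3e3) = 0.0051 m = 0.51 cm

0.51 cm


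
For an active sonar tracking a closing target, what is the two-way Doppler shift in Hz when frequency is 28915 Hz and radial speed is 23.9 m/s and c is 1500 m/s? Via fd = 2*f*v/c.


fd = 2*f*v/c = 2 * 28915 * 23.9 / 1500 = 921.42

921.42 Hz


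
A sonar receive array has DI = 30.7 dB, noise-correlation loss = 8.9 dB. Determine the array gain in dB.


21.8 dB


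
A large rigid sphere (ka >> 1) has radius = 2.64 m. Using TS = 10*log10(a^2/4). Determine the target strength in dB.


2.41 dB


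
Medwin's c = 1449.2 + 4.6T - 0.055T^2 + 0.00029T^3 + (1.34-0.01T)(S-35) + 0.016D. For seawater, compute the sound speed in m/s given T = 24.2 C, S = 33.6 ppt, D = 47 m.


c = 1449.2 + 4.6*24.2 - 0.055*24.2^2 + 0.00029*24.2^3 + (1.34 - 0.01*24.2)*(33.6 - 35) + 0.016*47 = 1531.63

1531.63 m/s


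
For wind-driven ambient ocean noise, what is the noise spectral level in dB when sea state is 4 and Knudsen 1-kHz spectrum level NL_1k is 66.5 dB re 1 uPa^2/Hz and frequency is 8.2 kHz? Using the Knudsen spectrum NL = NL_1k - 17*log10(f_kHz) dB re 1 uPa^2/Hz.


50.97 dB


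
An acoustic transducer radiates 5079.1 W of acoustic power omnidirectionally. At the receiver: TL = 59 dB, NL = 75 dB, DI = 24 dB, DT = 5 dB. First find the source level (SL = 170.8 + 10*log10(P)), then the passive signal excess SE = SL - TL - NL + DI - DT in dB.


Step 1: SL = 170.8 + 10*log10(5079.1) = 207.86 dB
Step 2: SE = SL - TL - NL + DI - DT = 207.86 - 59 - 75 + 24 - 5 = 92.86

92.86 dB


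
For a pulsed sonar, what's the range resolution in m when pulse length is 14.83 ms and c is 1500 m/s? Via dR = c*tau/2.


dR = c*tau/2 = 1500 * 14.83e-3 / 2 = 11.1225

11.1225 m


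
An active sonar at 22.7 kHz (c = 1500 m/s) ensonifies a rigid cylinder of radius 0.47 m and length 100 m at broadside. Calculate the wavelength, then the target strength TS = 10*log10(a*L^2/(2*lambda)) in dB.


Step 1: lambda = c/f = 1500/22700 = 0.06608 m
Step 2: TS = 10*log10(a*L^2/(2*lambda)) = 10*log10(0.47*100^2/(2*0.06608)) = 45.51

45.51 dB


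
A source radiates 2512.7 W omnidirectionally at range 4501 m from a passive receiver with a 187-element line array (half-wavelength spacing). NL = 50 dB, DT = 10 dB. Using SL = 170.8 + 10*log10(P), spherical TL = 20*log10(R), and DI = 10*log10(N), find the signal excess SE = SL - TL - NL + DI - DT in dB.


94.45 dB


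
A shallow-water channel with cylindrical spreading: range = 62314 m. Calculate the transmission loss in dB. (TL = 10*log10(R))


TL = 10*log10(62314) = 47.95

47.95 dB


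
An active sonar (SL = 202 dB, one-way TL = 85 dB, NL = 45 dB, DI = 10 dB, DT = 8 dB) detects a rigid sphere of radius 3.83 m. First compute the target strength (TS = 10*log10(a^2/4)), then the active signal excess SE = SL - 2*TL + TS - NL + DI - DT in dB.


Step 1: TS = 10*log10(3.83^2/4) = 5.64 dB
Step 2: SE = SL - 2*TL + TS - NL + DI - DT = 202 - 2*85 + (5.64) - 45 + 10 - 8 = -5.36

-5.36 dB


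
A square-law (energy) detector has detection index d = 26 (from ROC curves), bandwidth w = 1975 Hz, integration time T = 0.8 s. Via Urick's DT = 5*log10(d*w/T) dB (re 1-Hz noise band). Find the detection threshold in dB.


DT = 5*log10(d*w/T) = 5*log10(26 * 1975 / 0.8) = 5*log10(64187.5) = 24.04

24.04 dB


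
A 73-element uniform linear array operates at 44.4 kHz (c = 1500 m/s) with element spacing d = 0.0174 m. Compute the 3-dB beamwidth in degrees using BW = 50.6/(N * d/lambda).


1.35 deg


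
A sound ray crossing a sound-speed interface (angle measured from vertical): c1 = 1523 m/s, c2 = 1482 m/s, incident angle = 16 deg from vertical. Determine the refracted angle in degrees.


sin(theta2) = (c2/c1)*sin(theta1) = (1482/1523)*sin(16 deg) = 0.26822
theta2 = arcsin(0.26822) = 15.56

15.56 deg


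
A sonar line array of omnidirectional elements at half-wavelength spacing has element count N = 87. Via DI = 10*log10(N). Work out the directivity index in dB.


DI = 10*log10(87) = 19.4

19.4 dB


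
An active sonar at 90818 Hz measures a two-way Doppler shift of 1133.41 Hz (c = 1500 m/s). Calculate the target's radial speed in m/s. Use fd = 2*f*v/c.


From fd = 2*f*v/c, v = c*fd/(2*f) = 1500 * 1133.41 / (2*90818) = 9.36

9.36 m/s


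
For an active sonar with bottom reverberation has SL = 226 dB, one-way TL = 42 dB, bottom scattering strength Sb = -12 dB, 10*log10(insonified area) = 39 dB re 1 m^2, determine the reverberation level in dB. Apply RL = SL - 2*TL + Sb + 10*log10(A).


169 dB


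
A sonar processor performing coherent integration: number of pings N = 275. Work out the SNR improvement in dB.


24.39 dB


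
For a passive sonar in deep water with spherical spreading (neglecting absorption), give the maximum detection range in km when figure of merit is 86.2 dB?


20.42 km


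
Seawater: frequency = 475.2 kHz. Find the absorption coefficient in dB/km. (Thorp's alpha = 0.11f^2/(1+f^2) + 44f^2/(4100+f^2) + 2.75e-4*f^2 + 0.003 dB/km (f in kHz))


f^2 = 225815.04
alpha = 0.11*225815.04/(1+225815.04) + 44*225815.04/(4100+225815.04) + 2.75e-4*225815.04 + 0.003 = 105.427

105.427 dB/km


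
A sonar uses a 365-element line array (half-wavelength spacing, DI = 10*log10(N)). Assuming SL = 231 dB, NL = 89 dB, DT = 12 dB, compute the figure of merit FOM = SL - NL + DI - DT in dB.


Step 1: DI = 10*log10(365) = 25.62 dB
Step 2: FOM = SL - NL + DI - DT = 231 - 89 + 25.62 - 12 = 155.62

155.62 dB


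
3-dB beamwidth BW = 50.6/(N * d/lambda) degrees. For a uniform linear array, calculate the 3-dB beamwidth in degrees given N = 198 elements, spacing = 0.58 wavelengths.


0.44 deg


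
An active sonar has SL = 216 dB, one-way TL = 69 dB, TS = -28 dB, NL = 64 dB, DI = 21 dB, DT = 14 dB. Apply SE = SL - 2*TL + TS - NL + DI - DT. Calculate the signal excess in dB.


SE = SL - 2*TL + TS - NL + DI - DT = 216 - 2*69 + (-28) - 64 + 21 - 14 = -7

-7 dB


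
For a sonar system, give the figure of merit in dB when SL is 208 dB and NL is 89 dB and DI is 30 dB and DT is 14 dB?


135 dB


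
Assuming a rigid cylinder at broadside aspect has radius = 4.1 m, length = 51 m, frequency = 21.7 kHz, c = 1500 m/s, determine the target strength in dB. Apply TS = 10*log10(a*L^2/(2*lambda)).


lambda = 1500/21700 = 0.06912 m
TS = 10*log10(4.1*51^2/(2*0.06912)) = 48.87

48.87 dB


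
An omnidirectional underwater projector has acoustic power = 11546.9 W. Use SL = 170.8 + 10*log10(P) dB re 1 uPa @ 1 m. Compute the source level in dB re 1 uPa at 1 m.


SL = 170.8 + 10*log10(11546.9) = 170.8 + 40.62 = 211.42

211.42 dB


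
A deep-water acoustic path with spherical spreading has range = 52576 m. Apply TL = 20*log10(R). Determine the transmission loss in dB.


TL = 20*log10(52576) = 94.42

94.42 dB


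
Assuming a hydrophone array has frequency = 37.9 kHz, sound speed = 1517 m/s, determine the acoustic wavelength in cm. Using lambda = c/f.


lambda = c/f = 1517 / 37900 = 0.04 m = 4.0 cm

4.0 cm


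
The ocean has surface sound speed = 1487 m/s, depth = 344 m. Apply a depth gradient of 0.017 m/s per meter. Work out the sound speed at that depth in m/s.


c = 1487 + 0.017 * 344 = 1492.848

1492.848 m/s


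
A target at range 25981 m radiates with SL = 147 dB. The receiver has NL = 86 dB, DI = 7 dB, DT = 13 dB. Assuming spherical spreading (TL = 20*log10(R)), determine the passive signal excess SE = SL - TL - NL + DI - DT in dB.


Step 1: TL = 20*log10(25981) = 88.29 dB
Step 2: SE = 147 - 88.29 - 86 + 7 - 13 = -33.29

-33.29 dB


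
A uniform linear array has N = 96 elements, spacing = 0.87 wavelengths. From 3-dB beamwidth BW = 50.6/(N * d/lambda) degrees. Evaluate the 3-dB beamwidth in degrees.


BW = 50.6 / (96 * 0.87) = 50.6 / 83.52 = 0.61

0.61 deg


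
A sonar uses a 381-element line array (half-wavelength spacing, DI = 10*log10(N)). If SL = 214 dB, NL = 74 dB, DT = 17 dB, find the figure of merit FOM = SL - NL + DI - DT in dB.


Step 1: DI = 10*log10(381) = 25.81 dB
Step 2: FOM = SL - NL + DI - DT = 214 - 74 + 25.81 - 17 = 148.81

148.81 dB


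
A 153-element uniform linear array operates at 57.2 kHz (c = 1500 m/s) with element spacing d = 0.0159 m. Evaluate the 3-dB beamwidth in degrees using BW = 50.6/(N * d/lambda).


Step 1: lambda = 1500/57200 = 0.02622 m
Step 2: d/lambda = 0.0159/0.02622 = 0.6064
Step 3: BW = 50.6/(N * d/lambda) = 50.6/(153 * 0.6064) = 0.55

0.55 deg


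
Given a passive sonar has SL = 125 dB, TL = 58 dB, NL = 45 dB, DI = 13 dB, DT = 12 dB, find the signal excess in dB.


SE = SL - TL - NL + DI - DT = 125 - 58 - 45 + 13 - 12 = 23

23 dB


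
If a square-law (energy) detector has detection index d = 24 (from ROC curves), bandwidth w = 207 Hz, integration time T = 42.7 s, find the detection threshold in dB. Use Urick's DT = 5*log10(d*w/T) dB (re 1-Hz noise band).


DT = 5*log10(d*w/T) = 5*log10(24 * 207 / 42.7) = 5*log10(116.35) = 10.33

10.33 dB


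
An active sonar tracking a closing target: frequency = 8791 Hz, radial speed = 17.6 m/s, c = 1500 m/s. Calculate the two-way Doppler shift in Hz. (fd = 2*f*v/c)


206.3 Hz


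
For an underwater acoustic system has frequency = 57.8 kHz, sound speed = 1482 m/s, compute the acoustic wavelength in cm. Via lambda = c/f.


lambda = c/f = 1482 / 57800 = 0.0256 m = 2.56 cm

2.56 cm


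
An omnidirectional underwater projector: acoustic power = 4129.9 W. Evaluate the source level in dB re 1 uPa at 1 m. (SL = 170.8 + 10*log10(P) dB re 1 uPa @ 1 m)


206.96 dB


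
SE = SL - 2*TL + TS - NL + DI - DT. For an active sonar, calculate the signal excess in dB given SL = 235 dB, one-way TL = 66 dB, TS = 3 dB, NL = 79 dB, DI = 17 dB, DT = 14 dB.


30 dB


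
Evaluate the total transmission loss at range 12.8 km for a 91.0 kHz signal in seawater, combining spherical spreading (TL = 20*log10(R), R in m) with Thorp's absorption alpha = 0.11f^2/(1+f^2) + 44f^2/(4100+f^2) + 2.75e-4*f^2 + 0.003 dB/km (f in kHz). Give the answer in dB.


489.43 dB


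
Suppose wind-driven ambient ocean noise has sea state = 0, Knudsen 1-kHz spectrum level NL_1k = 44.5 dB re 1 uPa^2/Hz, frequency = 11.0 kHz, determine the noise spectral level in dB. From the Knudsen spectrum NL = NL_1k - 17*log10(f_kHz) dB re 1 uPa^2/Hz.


NL = NL_1k - 17*log10(f_kHz) = 44.5 - 17*log10(11.0) = 44.5 - (17.7) = 26.8

26.8 dB


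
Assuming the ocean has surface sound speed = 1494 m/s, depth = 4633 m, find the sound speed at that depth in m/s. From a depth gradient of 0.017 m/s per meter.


c = 1494 + 0.017 * 4633 = 1572.761

1572.761 m/s


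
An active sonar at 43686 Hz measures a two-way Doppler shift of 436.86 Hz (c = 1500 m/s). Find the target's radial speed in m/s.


7.5 m/s


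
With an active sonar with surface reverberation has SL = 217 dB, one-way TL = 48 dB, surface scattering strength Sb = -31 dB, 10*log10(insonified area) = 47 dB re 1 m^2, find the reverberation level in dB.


RL = SL - 2*TL + Sb + 10*log10(A) = 217 - 2*48 + (-31) + 47 = 137

137 dB


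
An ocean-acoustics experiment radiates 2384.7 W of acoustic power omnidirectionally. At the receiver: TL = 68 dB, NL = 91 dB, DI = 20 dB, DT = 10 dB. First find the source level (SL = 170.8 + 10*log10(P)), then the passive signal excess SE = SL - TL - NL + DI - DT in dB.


Step 1: SL = 170.8 + 10*log10(2384.7) = 204.57 dB
Step 2: SE = SL - TL - NL + DI - DT = 204.57 - 68 - 91 + 20 - 10 = 55.57

55.57 dB


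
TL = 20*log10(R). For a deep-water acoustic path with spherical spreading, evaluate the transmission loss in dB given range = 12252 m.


81.76 dB


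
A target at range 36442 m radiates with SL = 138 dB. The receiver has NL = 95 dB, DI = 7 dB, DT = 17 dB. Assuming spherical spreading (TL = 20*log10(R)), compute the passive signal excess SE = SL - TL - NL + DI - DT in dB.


Step 1: TL = 20*log10(36442) = 91.23 dB
Step 2: SE = 138 - 91.23 - 95 + 7 - 17 = -58.23

-58.23 dB


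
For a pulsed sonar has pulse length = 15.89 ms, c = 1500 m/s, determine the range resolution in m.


dR = c*tau/2 = 1500 * 15.89e-3 / 2 = 11.9175

11.9175 m


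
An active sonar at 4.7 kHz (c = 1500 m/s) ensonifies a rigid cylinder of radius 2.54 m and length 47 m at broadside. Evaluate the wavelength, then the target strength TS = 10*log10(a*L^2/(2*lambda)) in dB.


Step 1: lambda = c/f = 1500/4700 = 0.31915 m
Step 2: TS = 10*log10(a*L^2/(2*lambda)) = 10*log10(2.54*47^2/(2*0.31915)) = 39.44

39.44 dB


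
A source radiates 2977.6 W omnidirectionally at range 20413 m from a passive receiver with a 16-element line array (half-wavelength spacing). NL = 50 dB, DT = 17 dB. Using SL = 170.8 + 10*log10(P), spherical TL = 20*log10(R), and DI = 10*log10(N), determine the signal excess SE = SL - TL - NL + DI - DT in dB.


Step 1: SL = 170.8 + 10*log10(2977.6) = 205.54 dB
Step 2: TL = 20*log10(20413) = 86.2 dB
Step 3: DI = 10*log10(16) = 12.04 dB
Step 4: SE = SL - TL - NL + DI - DT = 205.54 - 86.2 - 50 + 12.04 - 17 = 64.38

64.38 dB


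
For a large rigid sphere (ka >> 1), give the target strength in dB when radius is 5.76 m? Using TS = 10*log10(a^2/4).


9.19 dB


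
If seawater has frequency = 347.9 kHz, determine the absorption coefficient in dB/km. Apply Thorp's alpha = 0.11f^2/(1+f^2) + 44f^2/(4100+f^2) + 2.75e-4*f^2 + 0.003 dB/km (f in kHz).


75.956 dB/km


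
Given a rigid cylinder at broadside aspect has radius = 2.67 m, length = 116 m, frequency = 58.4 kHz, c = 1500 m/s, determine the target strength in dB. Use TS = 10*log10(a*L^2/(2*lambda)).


lambda = 1500/58400 = 0.02568 m
TS = 10*log10(2.67*116^2/(2*0.02568)) = 58.45

58.45 dB


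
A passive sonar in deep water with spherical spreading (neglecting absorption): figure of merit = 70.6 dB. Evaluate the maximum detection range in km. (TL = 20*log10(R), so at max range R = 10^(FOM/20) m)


3.39 km


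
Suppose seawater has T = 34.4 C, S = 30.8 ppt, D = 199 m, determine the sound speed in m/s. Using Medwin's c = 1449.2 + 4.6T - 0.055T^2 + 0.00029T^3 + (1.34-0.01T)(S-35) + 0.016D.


1553.16 m/s


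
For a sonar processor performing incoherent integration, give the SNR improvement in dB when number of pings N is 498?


13.49 dB


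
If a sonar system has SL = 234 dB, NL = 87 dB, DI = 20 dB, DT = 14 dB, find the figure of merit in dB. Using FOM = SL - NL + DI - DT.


153 dB


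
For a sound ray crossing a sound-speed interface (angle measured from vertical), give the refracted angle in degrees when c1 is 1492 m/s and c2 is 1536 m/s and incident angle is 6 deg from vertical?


sin(theta2) = (c2/c1)*sin(theta1) = (1536/1492)*sin(6 deg) = 0.10761
theta2 = arcsin(0.10761) = 6.18

6.18 deg


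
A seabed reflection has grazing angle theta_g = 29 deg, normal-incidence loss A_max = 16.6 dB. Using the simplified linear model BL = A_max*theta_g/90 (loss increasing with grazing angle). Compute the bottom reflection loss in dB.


5.35 dB


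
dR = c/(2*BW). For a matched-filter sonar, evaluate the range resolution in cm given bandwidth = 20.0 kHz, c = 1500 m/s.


dR = c/(2*BW) = 1500 / (2 * 20.0e3) = 0.0375 m = 3.75 cm

3.75 cm


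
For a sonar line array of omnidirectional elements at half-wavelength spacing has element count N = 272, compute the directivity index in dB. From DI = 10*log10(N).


24.35 dB


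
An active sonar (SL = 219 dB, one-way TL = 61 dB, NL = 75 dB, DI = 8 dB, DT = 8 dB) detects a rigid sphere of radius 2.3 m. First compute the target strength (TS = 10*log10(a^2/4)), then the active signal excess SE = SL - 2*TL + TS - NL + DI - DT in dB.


Step 1: TS = 10*log10(2.3^2/4) = 1.21 dB
Step 2: SE = SL - 2*TL + TS - NL + DI - DT = 219 - 2*61 + (1.21) - 75 + 8 - 8 = 23.21

23.21 dB


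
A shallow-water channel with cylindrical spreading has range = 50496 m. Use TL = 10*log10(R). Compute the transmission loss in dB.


47.03 dB


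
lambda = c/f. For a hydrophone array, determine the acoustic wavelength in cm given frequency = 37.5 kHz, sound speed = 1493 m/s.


3.98 cm


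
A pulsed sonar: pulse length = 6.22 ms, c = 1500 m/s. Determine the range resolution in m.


4.665 m


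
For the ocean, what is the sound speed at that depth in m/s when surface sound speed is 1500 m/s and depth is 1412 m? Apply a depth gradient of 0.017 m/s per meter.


c = 1500 + 0.017 * 1412 = 1524.004

1524.004 m/s


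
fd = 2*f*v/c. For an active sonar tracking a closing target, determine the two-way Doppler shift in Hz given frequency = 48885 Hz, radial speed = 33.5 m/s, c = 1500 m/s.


fd = 2*f*v/c = 2 * 48885 * 33.5 / 1500 = 2183.53

2183.53 Hz


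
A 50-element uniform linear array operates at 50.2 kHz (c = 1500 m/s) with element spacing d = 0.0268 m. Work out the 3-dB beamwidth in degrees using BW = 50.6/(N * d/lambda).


1.13 deg


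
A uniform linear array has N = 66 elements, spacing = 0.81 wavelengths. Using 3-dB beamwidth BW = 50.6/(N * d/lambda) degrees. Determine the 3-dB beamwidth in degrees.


BW = 50.6 / (66 * 0.81) = 50.6 / 53.46 = 0.95

0.95 deg


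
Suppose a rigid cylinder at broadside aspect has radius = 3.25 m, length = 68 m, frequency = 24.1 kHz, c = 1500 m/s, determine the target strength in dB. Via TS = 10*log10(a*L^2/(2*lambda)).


lambda = 1500/24100 = 0.06224 m
TS = 10*log10(3.25*68^2/(2*0.06224)) = 50.82

50.82 dB


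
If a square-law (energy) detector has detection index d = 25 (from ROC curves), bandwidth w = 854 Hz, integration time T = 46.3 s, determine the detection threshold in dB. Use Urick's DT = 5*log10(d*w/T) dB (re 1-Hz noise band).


13.32 dB


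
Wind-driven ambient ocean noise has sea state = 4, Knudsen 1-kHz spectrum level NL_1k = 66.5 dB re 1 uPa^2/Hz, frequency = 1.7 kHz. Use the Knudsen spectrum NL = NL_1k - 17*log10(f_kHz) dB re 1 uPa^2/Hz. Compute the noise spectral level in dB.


NL = NL_1k - 17*log10(f_kHz) = 66.5 - 17*log10(1.7) = 66.5 - (3.92) = 62.58

62.58 dB


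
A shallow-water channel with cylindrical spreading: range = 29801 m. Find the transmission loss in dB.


TL = 10*log10(29801) = 44.74

44.74 dB


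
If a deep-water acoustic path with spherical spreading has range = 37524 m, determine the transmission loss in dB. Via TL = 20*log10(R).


TL = 20*log10(37524) = 91.49

91.49 dB


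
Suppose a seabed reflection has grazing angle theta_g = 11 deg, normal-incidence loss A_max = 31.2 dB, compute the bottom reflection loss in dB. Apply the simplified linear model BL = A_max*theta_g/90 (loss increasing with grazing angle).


BL = A_max * theta_g / 90 = 31.2 * 11 / 90 = 3.81

3.81 dB


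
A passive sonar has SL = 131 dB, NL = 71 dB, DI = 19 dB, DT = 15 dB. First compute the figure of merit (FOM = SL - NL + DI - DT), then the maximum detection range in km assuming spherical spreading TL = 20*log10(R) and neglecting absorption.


Step 1: FOM = SL - NL + DI - DT = 131 - 71 + 19 - 15 = 64 dB
Step 2: at max range FOM = TL = 20*log10(R), so R = 10^(64/20) = 1584.89 m = 1.58 km

1.58 km


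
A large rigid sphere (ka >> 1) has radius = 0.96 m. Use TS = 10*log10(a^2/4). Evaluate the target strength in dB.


TS = 10*log10(0.96^2 / 4) = 10*log10(0.2304) = -6.38

-6.38 dB


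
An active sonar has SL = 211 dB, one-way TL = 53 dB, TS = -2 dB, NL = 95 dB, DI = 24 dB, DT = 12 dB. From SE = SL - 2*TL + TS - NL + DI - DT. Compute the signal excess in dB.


SE = SL - 2*TL + TS - NL + DI - DT = 211 - 2*53 + (-2) - 95 + 24 - 12 = 20

20 dB


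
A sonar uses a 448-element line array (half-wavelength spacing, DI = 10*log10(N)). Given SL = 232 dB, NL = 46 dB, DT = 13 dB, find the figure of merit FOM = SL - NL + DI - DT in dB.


Step 1: DI = 10*log10(448) = 26.51 dB
Step 2: FOM = SL - NL + DI - DT = 232 - 46 + 26.51 - 13 = 199.51

199.51 dB


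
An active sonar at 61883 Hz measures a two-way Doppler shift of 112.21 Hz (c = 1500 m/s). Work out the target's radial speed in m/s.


1.36 m/s


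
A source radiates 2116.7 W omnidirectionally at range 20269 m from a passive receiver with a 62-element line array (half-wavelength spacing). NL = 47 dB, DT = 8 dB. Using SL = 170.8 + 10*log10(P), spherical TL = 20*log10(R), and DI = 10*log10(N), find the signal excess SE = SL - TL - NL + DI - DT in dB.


Step 1: SL = 170.8 + 10*log10(2116.7) = 204.06 dB
Step 2: TL = 20*log10(20269) = 86.14 dB
Step 3: DI = 10*log10(62) = 17.92 dB
Step 4: SE = SL - TL - NL + DI - DT = 204.06 - 86.14 - 47 + 17.92 - 8 = 80.84

80.84 dB


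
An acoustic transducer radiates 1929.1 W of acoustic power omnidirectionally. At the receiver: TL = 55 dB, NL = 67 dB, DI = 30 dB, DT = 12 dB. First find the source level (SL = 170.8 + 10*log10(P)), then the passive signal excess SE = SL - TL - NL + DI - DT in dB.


Step 1: SL = 170.8 + 10*log10(1929.1) = 203.65 dB
Step 2: SE = SL - TL - NL + DI - DT = 203.65 - 55 - 67 + 30 - 12 = 99.65

99.65 dB


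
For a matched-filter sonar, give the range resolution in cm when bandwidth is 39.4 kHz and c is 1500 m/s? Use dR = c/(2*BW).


dR = c/(2*BW) = 1500 / (2 * 39.4e3) = 0.019 m = 1.9 cm

1.9 cm


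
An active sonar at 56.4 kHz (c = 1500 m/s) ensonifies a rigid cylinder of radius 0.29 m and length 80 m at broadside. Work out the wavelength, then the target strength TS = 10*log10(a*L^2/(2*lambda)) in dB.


Step 1: lambda = c/f = 1500/56400 = 0.0266 m
Step 2: TS = 10*log10(a*L^2/(2*lambda)) = 10*log10(0.29*80^2/(2*0.0266)) = 45.43

45.43 dB


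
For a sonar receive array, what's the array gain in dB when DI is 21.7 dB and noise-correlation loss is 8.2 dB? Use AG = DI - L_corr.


AG = DI - L_corr = 21.7 - 8.2 = 13.5

13.5 dB


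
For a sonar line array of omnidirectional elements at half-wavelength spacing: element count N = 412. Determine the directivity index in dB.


DI = 10*log10(412) = 26.15

26.15 dB


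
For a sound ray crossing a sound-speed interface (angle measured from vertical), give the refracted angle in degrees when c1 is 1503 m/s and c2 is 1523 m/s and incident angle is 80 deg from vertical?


sin(theta2) = (c2/c1)*sin(theta1) = (1523/1503)*sin(80 deg) = 0.99791
theta2 = arcsin(0.99791) = 86.3

86.3 deg


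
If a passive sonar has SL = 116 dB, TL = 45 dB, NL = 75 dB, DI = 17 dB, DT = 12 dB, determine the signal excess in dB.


SE = SL - TL - NL + DI - DT = 116 - 45 - 75 + 17 - 12 = 1

1 dB


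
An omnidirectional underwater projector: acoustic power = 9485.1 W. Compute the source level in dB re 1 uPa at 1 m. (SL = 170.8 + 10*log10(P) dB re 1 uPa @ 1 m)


210.57 dB


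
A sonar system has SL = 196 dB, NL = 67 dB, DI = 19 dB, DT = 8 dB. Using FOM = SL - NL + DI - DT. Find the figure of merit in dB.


140 dB


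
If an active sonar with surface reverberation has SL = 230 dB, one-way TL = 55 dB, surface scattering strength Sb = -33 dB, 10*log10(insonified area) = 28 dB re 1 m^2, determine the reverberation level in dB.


RL = SL - 2*TL + Sb + 10*log10(A) = 230 - 2*55 + (-33) + 28 = 115

115 dB


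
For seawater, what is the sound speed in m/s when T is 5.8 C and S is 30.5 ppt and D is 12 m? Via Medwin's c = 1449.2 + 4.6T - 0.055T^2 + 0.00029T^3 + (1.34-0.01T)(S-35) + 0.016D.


1468.51 m/s


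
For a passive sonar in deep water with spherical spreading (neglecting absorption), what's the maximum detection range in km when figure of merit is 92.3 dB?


41.21 km


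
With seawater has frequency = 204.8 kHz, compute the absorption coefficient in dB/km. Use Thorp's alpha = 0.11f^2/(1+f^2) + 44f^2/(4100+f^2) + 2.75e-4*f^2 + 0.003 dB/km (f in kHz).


51.729 dB/km


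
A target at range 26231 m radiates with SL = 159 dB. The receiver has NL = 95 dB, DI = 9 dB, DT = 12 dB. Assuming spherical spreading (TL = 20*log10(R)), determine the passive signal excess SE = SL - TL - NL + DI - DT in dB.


-27.38 dB


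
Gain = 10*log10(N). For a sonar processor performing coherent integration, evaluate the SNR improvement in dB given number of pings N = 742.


28.7 dB


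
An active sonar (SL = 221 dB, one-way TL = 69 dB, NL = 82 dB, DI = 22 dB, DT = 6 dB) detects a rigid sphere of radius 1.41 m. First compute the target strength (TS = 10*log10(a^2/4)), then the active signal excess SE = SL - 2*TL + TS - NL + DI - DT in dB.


Step 1: TS = 10*log10(1.41^2/4) = -3.04 dB
Step 2: SE = SL - 2*TL + TS - NL + DI - DT = 221 - 2*69 + (-3.04) - 82 + 22 - 6 = 13.96

13.96 dB


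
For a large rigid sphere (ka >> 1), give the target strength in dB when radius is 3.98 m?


TS = 10*log10(3.98^2 / 4) = 10*log10(3.9601) = 5.98

5.98 dB


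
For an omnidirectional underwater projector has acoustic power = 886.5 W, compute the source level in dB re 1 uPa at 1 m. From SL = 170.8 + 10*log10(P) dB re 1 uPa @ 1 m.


200.28 dB


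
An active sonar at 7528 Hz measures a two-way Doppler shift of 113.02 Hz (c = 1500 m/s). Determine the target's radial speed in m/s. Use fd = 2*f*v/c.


From fd = 2*f*v/c, v = c*fd/(2*f) = 1500 * 113.02 / (2*7528) = 11.26

11.26 m/s


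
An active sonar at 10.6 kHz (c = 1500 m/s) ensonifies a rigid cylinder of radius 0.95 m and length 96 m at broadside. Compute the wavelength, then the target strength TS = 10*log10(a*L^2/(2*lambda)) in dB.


Step 1: lambda = c/f = 1500/10600 = 0.14151 m
Step 2: TS = 10*log10(a*L^2/(2*lambda)) = 10*log10(0.95*96^2/(2*0.14151)) = 44.9

44.9 dB


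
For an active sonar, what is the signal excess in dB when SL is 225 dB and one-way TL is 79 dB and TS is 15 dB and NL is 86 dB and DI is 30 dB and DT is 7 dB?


SE = SL - 2*TL + TS - NL + DI - DT = 225 - 2*79 + (15) - 86 + 30 - 7 = 19

19 dB


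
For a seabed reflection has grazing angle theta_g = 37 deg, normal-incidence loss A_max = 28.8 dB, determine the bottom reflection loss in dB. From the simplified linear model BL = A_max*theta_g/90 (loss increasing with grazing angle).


BL = A_max * theta_g / 90 = 28.8 * 37 / 90 = 11.84

11.84 dB


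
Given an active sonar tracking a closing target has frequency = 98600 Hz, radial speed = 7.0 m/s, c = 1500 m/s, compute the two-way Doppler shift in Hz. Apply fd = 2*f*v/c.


fd = 2*f*v/c = 2 * 98600 * 7.0 / 1500 = 920.27

920.27 Hz


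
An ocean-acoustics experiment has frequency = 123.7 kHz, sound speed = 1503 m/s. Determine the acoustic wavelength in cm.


1.22 cm


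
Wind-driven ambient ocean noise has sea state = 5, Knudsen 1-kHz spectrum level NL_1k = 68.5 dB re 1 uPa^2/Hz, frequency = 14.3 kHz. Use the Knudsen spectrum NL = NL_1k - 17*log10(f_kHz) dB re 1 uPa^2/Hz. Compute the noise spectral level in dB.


48.86 dB


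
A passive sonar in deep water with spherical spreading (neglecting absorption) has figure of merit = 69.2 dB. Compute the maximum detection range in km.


At max range FOM = TL, so 20*log10(R) = 69.2
R = 10^(69.2/20) = 2884.03 m = 2.88 km

2.88 km


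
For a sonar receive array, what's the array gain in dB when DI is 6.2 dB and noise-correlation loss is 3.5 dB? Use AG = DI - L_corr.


AG = DI - L_corr = 6.2 - 3.5 = 2.7

2.7 dB


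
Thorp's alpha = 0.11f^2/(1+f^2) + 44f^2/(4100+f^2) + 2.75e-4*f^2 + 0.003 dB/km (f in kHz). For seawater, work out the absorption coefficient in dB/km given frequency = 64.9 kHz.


23.568 dB/km


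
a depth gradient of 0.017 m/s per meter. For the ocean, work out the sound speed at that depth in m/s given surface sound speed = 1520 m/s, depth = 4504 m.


c = 1520 + 0.017 * 4504 = 1596.568

1596.568 m/s


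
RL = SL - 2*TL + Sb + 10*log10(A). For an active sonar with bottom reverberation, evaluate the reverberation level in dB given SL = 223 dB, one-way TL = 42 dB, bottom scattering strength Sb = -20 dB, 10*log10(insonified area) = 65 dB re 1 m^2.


RL = SL - 2*TL + Sb + 10*log10(A) = 223 - 2*42 + (-20) + 65 = 184

184 dB


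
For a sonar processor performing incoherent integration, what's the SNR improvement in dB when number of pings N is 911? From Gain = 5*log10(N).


Gain = 5*log10(911) = 14.8

14.8 dB


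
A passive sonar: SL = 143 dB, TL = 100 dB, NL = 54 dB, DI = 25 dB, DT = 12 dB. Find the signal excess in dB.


SE = SL - TL - NL + DI - DT = 143 - 100 - 54 + 25 - 12 = 2

2 dB


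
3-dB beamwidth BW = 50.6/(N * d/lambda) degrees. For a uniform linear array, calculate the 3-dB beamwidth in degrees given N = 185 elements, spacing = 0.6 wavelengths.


BW = 50.6 / (185 * 0.6) = 50.6 / 111.0 = 0.46

0.46 deg


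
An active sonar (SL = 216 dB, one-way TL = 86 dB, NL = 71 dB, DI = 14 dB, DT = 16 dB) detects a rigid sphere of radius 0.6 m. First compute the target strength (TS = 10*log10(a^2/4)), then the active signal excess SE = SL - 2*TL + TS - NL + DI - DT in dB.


Step 1: TS = 10*log10(0.6^2/4) = -10.46 dB
Step 2: SE = SL - 2*TL + TS - NL + DI - DT = 216 - 2*86 + (-10.46) - 71 + 14 - 16 = -39.46

-39.46 dB


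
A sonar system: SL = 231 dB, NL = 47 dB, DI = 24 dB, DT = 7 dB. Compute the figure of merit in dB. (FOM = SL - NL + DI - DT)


FOM = SL - NL + DI - DT = 231 - 47 + 24 - 7 = 201

201 dB


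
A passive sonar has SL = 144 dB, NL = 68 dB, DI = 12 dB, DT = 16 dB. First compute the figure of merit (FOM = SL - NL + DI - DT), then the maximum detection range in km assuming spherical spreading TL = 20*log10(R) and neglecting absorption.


Step 1: FOM = SL - NL + DI - DT = 144 - 68 + 12 - 16 = 72 dB
Step 2: at max range FOM = TL = 20*log10(R), so R = 10^(72/20) = 3981.07 m = 3.98 km

3.98 km


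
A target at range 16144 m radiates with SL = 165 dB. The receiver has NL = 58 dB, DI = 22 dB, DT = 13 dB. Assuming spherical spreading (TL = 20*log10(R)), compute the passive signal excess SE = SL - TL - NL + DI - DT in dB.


Step 1: TL = 20*log10(16144) = 84.16 dB
Step 2: SE = 165 - 84.16 - 58 + 22 - 13 = 31.84

31.84 dB


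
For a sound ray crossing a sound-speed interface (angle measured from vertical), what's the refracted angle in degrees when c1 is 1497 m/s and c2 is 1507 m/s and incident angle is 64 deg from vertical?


sin(theta2) = (c2/c1)*sin(theta1) = (1507/1497)*sin(64 deg) = 0.9048
theta2 = arcsin(0.9048) = 64.8

64.8 deg


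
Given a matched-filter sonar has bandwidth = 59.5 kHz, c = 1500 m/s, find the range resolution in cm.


dR = c/(2*BW) = 1500 / (2 * 59.5e3) = 0.0126 m = 1.26 cm

1.26 cm


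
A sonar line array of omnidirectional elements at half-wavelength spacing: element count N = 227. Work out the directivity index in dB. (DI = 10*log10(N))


23.56 dB
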